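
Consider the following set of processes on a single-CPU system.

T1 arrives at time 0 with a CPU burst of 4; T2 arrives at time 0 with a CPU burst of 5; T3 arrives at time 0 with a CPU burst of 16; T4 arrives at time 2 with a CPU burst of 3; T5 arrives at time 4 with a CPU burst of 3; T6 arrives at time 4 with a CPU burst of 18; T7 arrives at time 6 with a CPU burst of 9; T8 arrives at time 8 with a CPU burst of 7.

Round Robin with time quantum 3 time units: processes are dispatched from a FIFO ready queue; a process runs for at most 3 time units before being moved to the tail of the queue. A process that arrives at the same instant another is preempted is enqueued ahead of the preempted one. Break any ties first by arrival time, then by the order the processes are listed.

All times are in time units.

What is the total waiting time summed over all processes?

Gantt: | T1 0-3 | T2 3-6 | T3 6-9 | T4 9-12 | T1 12-13 | T5 13-16 | T6 16-19 | T7 19-22 | T2 22-24 | T8 24-27 | T3 27-30 | T6 30-33 | T7 33-36 | T8 36-39 | T3 39-42 | T6 42-45 | T7 45-48 | T8 48-49 | T3 49-52 | T6 52-55 | T3 55-58 | T6 58-61 | T3 61-62 | T6 62-65 |
Completion: T1=13  T2=24  T3=62  T4=12  T5=16  T6=65  T7=48  T8=49
Turnaround (C−A): T1=13  T2=24  T3=62  T4=10  T5=12  T6=61  T7=42  T8=41
Waiting = turnaround − burst: T1=9, T2=19, T3=46, T4=7, T5=9, T6=43, T7=33, T8=34
Total waiting = 9 + 19 + 46 + 7 + 9 + 43 + 33 + 34 = 200

200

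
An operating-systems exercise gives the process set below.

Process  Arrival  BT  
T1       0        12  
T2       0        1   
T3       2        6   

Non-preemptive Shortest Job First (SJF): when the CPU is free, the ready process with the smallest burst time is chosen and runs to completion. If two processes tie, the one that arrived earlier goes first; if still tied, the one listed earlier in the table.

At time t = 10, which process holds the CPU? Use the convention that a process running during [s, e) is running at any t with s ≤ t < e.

T1

Timeline: | T2 0-1 | T1 1-13 | T3 13-19 |
Completion: T1=13  T2=1  T3=19
Turnaround (C−A): T1=13  T2=1  T3=17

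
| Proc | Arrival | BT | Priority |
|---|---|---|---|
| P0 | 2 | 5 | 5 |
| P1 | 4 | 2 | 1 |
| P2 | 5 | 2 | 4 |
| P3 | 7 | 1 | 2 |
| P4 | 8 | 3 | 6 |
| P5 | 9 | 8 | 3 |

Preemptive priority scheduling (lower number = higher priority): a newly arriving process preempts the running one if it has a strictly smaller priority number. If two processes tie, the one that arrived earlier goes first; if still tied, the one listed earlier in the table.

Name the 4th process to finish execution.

P5

Timeline: | idle 0-2 | P0 2-4 | P1 4-6 | P2 6-7 | P3 7-8 | P2 8-9 | P5 9-17 | P0 17-20 | P4 20-23 |
Completion: P0=20  P1=6  P2=9  P3=8  P4=23  P5=17
Turnaround (C−A): P0=18  P1=2  P2=4  P3=1  P4=15  P5=8
Finish order: P1 → P3 → P2 → P5 → P0 → P4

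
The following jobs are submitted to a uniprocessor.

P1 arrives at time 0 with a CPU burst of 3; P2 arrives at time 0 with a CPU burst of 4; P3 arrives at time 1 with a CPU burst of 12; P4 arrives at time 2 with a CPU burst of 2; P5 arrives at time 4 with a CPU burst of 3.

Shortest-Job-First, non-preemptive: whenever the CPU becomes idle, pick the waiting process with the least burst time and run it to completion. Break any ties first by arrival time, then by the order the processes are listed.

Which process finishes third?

Schedule: | P1 0-3 | P4 3-5 | P5 5-8 | P2 8-12 | P3 12-24 |
Completion: P1=3  P2=12  P3=24  P4=5  P5=8
Finish order: P1 → P4 → P5 → P2 → P3

P5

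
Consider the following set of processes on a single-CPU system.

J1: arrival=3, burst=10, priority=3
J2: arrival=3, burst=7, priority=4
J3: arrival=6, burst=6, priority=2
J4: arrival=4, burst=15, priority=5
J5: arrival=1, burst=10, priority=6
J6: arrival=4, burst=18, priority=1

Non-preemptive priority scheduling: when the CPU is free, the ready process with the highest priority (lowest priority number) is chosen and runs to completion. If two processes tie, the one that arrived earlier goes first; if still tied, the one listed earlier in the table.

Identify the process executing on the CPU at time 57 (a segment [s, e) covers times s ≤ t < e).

J4

Schedule: | idle 0-1 | J5 1-11 | J6 11-29 | J3 29-35 | J1 35-45 | J2 45-52 | J4 52-67 |
Completion: J1=45  J2=52  J3=35  J4=67  J5=11  J6=29
Turnaround (C−A): J1=42  J2=49  J3=29  J4=63  J5=10  J6=25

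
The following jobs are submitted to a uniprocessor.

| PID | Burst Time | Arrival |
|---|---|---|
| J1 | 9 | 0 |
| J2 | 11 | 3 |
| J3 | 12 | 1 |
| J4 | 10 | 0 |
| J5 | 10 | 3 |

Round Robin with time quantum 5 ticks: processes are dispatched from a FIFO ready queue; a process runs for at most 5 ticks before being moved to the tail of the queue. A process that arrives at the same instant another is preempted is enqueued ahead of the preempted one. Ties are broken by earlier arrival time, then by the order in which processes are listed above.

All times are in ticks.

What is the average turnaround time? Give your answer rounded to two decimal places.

Gantt: | J1 0-5 | J4 5-10 | J3 10-15 | J2 15-20 | J5 20-25 | J1 25-29 | J4 29-34 | J3 34-39 | J2 39-44 | J5 44-49 | J3 49-51 | J2 51-52 |
Completion: J1=29  J2=52  J3=51  J4=34  J5=49
Turnaround (C−A): J1=29  J2=49  J3=50  J4=34  J5=46
Turnaround times: J1=29, J2=49, J3=50, J4=34, J5=46
Average turnaround = (29+49+50+34+46) / 5 = 208/5 = 41.60

41.60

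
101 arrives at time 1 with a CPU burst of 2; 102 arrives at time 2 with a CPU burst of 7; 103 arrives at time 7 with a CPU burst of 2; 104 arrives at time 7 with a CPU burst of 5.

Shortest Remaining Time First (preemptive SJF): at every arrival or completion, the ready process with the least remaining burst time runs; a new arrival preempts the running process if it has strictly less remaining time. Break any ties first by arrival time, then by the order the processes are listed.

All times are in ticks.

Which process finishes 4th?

Gantt: | idle 0-1 | 101 1-3 | 102 3-7 | 103 7-9 | 102 9-12 | 104 12-17 |
Completion: 101=3  102=12  103=9  104=17
Finish order: 101 → 103 → 102 → 104

104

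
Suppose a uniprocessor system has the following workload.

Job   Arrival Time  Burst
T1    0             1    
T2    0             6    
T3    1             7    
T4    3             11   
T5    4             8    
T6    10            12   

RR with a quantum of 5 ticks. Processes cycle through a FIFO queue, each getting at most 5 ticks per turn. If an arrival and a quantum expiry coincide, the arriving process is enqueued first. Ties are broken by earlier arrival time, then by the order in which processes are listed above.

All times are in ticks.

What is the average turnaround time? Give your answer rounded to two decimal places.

26.50

Gantt: | T1 0-1 | T2 1-6 | T3 6-11 | T4 11-16 | T5 16-21 | T2 21-22 | T6 22-27 | T3 27-29 | T4 29-34 | T5 34-37 | T6 37-42 | T4 42-43 | T6 43-45 |
Completion: T1=1  T2=22  T3=29  T4=43  T5=37  T6=45
Turnaround (C−A): T1=1  T2=22  T3=28  T4=40  T5=33  T6=35
Turnaround times: T1=1, T2=22, T3=28, T4=40, T5=33, T6=35
Average turnaround = (1+22+28+40+33+35) / 6 = 159/6 = 26.50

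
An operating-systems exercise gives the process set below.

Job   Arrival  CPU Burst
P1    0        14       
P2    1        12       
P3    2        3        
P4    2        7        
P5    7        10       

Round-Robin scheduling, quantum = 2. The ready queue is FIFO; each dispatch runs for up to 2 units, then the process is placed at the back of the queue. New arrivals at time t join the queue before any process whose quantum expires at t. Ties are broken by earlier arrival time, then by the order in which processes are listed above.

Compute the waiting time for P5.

27

Timeline: | P1 0-2 | P2 2-4 | P3 4-6 | P4 6-8 | P1 8-10 | P2 10-12 | P3 12-13 | P5 13-15 | P4 15-17 | P1 17-19 | P2 19-21 | P5 21-23 | P4 23-25 | P1 25-27 | P2 27-29 | P5 29-31 | P4 31-32 | P1 32-34 | P2 34-36 | P5 36-38 | P1 38-40 | P2 40-42 | P5 42-44 | P1 44-46 |
Completion: P1=46  P2=42  P3=13  P4=32  P5=44
Turnaround (C−A): P1=46  P2=41  P3=11  P4=30  P5=37
Waiting(P5) = turnaround − burst = 37 − 10 = 27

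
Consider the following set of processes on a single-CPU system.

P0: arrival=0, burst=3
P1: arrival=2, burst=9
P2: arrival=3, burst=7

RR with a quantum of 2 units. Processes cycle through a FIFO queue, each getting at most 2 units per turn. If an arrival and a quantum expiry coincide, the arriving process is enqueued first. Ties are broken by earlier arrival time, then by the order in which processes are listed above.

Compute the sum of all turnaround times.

37

Schedule: | P0 0-2 | P1 2-4 | P0 4-5 | P2 5-7 | P1 7-9 | P2 9-11 | P1 11-13 | P2 13-15 | P1 15-17 | P2 17-18 | P1 18-19 |
Completion: P0=5  P1=19  P2=18
Turnaround = completion − arrival: P0=5, P1=17, P2=15
Total turnaround = 5 + 17 + 15 = 37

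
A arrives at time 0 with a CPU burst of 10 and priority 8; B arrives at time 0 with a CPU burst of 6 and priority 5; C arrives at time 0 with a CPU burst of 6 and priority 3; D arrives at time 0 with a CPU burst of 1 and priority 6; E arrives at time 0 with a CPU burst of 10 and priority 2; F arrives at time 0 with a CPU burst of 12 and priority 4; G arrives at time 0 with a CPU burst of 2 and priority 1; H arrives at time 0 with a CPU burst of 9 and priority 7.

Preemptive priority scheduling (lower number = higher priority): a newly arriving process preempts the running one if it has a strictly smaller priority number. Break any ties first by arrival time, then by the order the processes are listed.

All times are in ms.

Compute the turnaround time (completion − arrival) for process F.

Schedule: | G 0-2 | E 2-12 | C 12-18 | F 18-30 | B 30-36 | D 36-37 | H 37-46 | A 46-56 |
Completion: A=56  B=36  C=18  D=37  E=12  F=30  G=2  H=46
Turnaround (C−A): A=56  B=36  C=18  D=37  E=12  F=30  G=2  H=46
Turnaround(F) = completion − arrival = 30 − 0 = 30

30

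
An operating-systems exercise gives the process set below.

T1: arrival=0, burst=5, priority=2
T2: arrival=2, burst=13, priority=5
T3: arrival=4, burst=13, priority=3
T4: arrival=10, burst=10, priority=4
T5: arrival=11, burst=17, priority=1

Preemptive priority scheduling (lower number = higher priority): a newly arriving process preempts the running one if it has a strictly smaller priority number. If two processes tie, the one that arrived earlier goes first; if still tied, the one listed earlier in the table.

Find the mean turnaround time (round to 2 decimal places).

28.80

Gantt: | T1 0-5 | T3 5-11 | T5 11-28 | T3 28-35 | T4 35-45 | T2 45-58 |
Completion: T1=5  T2=58  T3=35  T4=45  T5=28
Turnaround (C−A): T1=5  T2=56  T3=31  T4=35  T5=17
Turnaround times: T1=5, T2=56, T3=31, T4=35, T5=17
Average turnaround = (5+56+31+35+17) / 5 = 144/5 = 28.80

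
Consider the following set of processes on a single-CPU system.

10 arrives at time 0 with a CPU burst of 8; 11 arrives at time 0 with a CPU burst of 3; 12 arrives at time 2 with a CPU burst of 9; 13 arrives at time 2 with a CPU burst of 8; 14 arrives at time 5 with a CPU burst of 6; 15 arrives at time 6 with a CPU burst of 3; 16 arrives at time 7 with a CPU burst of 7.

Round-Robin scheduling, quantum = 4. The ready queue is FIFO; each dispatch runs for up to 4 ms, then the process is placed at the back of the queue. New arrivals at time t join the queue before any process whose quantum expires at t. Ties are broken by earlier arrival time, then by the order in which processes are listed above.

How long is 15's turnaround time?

20

Timeline: | 10 0-4 | 11 4-7 | 12 7-11 | 13 11-15 | 10 15-19 | 14 19-23 | 15 23-26 | 16 26-30 | 12 30-34 | 13 34-38 | 14 38-40 | 16 40-43 | 12 43-44 |
Completion: 10=19  11=7  12=44  13=38  14=40  15=26  16=43
Turnaround(15) = completion − arrival = 26 − 6 = 20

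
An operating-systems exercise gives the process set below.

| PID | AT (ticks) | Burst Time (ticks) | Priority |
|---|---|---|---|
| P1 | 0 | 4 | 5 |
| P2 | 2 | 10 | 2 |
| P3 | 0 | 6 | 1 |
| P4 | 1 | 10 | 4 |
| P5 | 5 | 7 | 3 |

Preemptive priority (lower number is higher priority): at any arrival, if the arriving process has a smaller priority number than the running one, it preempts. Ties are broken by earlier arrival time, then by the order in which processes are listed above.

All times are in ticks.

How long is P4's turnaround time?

32

Schedule: | P3 0-6 | P2 6-16 | P5 16-23 | P4 23-33 | P1 33-37 |
Completion: P1=37  P2=16  P3=6  P4=33  P5=23
Turnaround(P4) = completion − arrival = 33 − 1 = 32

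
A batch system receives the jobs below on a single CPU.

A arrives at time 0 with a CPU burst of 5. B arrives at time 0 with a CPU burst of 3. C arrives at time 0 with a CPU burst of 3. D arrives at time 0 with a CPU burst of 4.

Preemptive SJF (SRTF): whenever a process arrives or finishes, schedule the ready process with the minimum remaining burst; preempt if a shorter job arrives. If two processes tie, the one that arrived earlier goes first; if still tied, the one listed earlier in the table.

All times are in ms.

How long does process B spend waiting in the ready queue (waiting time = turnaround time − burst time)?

Schedule: | B 0-3 | C 3-6 | D 6-10 | A 10-15 |
Completion: A=15  B=3  C=6  D=10
Waiting(B) = turnaround − burst = 3 − 3 = 0

0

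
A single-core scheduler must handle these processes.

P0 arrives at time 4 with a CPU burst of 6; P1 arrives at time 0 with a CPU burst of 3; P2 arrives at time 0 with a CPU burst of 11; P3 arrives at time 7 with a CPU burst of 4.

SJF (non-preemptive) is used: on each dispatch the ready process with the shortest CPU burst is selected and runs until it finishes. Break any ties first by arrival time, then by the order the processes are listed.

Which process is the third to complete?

P3

Gantt: | P1 0-3 | P2 3-14 | P3 14-18 | P0 18-24 |
Completion: P0=24  P1=3  P2=14  P3=18
Turnaround (C−A): P0=20  P1=3  P2=14  P3=11
Finish order: P1 → P2 → P3 → P0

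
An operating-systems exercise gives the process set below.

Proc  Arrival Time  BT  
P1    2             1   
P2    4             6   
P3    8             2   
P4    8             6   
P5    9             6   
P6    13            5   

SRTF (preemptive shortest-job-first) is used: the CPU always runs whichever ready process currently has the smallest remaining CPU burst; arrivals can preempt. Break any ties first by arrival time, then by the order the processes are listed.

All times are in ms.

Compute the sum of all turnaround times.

51

Schedule: | idle 0-2 | P1 2-3 | idle 3-4 | P2 4-10 | P3 10-12 | P4 12-18 | P6 18-23 | P5 23-29 |
Completion: P1=3  P2=10  P3=12  P4=18  P5=29  P6=23
Turnaround (C−A): P1=1  P2=6  P3=4  P4=10  P5=20  P6=10
Turnaround = completion − arrival: P1=1, P2=6, P3=4, P4=10, P5=20, P6=10
Total turnaround = 1 + 6 + 4 + 10 + 20 + 10 = 51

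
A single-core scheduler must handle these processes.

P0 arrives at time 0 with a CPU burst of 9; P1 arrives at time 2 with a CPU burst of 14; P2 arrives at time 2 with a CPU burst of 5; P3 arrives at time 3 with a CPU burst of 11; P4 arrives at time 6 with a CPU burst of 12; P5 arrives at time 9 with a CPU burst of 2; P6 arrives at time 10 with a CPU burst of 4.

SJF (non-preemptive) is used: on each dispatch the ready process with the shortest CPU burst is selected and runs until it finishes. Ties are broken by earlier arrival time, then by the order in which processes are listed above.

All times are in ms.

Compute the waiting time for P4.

Schedule: | P0 0-9 | P5 9-11 | P6 11-15 | P2 15-20 | P3 20-31 | P4 31-43 | P1 43-57 |
Completion: P0=9  P1=57  P2=20  P3=31  P4=43  P5=11  P6=15
Turnaround (C−A): P0=9  P1=55  P2=18  P3=28  P4=37  P5=2  P6=5
Waiting(P4) = turnaround − burst = 37 − 12 = 25

25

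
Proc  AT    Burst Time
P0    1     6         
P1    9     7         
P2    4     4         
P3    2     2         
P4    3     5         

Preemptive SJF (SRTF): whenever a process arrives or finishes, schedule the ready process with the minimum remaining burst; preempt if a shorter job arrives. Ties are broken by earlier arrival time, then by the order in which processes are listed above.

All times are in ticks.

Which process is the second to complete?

Schedule: | idle 0-1 | P0 1-2 | P3 2-4 | P2 4-8 | P0 8-13 | P4 13-18 | P1 18-25 |
Completion: P0=13  P1=25  P2=8  P3=4  P4=18
Turnaround (C−A): P0=12  P1=16  P2=4  P3=2  P4=15
Finish order: P3 → P2 → P0 → P4 → P1

P2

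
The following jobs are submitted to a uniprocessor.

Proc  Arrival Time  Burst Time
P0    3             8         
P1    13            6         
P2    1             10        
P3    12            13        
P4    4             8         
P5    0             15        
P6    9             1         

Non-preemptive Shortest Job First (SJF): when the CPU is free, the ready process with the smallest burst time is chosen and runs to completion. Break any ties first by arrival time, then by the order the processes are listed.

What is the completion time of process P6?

Gantt: | P5 0-15 | P6 15-16 | P1 16-22 | P0 22-30 | P4 30-38 | P2 38-48 | P3 48-61 |
Completion: P0=30  P1=22  P2=48  P3=61  P4=38  P5=15  P6=16
Turnaround (C−A): P0=27  P1=9  P2=47  P3=49  P4=34  P5=15  P6=7

16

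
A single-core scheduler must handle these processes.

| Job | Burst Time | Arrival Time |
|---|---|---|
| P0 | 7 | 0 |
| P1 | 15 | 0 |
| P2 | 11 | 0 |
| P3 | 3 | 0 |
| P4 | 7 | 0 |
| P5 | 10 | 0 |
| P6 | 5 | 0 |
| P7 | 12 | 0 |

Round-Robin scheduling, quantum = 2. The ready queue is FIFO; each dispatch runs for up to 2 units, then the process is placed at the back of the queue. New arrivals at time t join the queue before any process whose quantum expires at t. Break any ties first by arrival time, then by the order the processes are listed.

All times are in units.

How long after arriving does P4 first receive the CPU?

8

Gantt: | P0 0-2 | P1 2-4 | P2 4-6 | P3 6-8 | P4 8-10 | P5 10-12 | P6 12-14 | P7 14-16 | P0 16-18 | P1 18-20 | P2 20-22 | P3 22-23 | P4 23-25 | P5 25-27 | P6 27-29 | P7 29-31 | P0 31-33 | P1 33-35 | P2 35-37 | P4 37-39 | P5 39-41 | P6 41-42 | P7 42-44 | P0 44-45 | P1 45-47 | P2 47-49 | P4 49-50 | P5 50-52 | P7 52-54 | P1 54-56 | P2 56-58 | P5 58-60 | P7 60-62 | P1 62-64 | P2 64-65 | P7 65-67 | P1 67-70 |
Completion: P0=45  P1=70  P2=65  P3=23  P4=50  P5=60  P6=42  P7=67
Turnaround (C−A): P0=45  P1=70  P2=65  P3=23  P4=50  P5=60  P6=42  P7=67
Response(P4) = first start − arrival = 8 − 0 = 8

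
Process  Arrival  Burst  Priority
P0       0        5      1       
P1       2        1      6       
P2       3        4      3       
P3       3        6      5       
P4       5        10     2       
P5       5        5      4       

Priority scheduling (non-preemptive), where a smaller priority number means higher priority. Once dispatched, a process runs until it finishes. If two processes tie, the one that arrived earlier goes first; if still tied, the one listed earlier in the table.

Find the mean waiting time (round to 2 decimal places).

Gantt: | P0 0-5 | P4 5-15 | P2 15-19 | P5 19-24 | P3 24-30 | P1 30-31 |
Completion: P0=5  P1=31  P2=19  P3=30  P4=15  P5=24
Waiting times: P0=0, P1=28, P2=12, P3=21, P4=0, P5=14
Average waiting = (0+28+12+21+0+14) / 6 = 75/6 = 12.50

12.50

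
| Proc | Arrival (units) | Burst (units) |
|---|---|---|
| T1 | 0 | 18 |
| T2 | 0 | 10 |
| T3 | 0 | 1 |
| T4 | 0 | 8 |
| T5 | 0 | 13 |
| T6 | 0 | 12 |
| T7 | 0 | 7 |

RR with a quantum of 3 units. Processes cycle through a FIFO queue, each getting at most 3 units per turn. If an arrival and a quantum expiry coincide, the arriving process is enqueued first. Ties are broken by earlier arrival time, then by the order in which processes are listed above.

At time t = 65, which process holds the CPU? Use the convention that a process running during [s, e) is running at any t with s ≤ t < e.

T5

Gantt: | T1 0-3 | T2 3-6 | T3 6-7 | T4 7-10 | T5 10-13 | T6 13-16 | T7 16-19 | T1 19-22 | T2 22-25 | T4 25-28 | T5 28-31 | T6 31-34 | T7 34-37 | T1 37-40 | T2 40-43 | T4 43-45 | T5 45-48 | T6 48-51 | T7 51-52 | T1 52-55 | T2 55-56 | T5 56-59 | T6 59-62 | T1 62-65 | T5 65-66 | T1 66-69 |
Completion: T1=69  T2=56  T3=7  T4=45  T5=66  T6=62  T7=52
Turnaround (C−A): T1=69  T2=56  T3=7  T4=45  T5=66  T6=62  T7=52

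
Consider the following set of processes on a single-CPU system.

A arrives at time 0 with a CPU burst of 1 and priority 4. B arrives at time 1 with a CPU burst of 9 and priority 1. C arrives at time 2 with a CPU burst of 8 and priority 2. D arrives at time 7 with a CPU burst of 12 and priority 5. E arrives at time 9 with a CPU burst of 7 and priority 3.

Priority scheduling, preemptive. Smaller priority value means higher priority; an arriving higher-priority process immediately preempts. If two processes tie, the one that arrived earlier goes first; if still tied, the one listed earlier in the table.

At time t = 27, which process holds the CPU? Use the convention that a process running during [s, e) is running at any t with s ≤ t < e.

Gantt: | A 0-1 | B 1-10 | C 10-18 | E 18-25 | D 25-37 |
Completion: A=1  B=10  C=18  D=37  E=25
Turnaround (C−A): A=1  B=9  C=16  D=30  E=16

D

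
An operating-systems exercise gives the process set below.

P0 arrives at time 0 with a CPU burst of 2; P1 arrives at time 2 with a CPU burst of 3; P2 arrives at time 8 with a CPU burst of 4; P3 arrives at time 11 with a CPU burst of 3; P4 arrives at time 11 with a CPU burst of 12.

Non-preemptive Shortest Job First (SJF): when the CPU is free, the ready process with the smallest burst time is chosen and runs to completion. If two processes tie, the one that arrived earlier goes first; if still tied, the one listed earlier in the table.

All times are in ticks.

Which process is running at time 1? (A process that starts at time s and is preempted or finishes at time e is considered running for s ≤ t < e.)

P0

Timeline: | P0 0-2 | P1 2-5 | idle 5-8 | P2 8-12 | P3 12-15 | P4 15-27 |
Completion: P0=2  P1=5  P2=12  P3=15  P4=27
Turnaround (C−A): P0=2  P1=3  P2=4  P3=4  P4=16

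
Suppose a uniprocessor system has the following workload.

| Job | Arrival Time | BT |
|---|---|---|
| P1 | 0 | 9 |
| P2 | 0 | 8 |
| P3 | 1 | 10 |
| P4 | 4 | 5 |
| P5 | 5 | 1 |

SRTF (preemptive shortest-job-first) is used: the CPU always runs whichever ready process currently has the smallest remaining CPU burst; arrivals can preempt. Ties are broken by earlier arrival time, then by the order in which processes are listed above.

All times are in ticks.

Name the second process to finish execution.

Gantt: | P2 0-5 | P5 5-6 | P2 6-9 | P4 9-14 | P1 14-23 | P3 23-33 |
Completion: P1=23  P2=9  P3=33  P4=14  P5=6
Finish order: P5 → P2 → P4 → P1 → P3

P2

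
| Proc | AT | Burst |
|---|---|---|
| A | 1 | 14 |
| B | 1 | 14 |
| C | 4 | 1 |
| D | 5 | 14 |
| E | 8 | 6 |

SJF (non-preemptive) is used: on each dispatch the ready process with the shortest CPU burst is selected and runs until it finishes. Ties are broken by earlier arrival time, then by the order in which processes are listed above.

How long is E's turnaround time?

14

Gantt: | idle 0-1 | A 1-15 | C 15-16 | E 16-22 | B 22-36 | D 36-50 |
Completion: A=15  B=36  C=16  D=50  E=22
Turnaround (C−A): A=14  B=35  C=12  D=45  E=14
Turnaround(E) = completion − arrival = 22 − 8 = 14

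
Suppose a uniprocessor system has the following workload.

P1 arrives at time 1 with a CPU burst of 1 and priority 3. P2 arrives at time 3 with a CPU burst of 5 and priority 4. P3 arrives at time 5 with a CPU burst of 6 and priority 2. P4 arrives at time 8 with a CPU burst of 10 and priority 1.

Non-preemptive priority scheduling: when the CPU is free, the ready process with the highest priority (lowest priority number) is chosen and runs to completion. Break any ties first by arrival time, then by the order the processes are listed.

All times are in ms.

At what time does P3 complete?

24

Schedule: | idle 0-1 | P1 1-2 | idle 2-3 | P2 3-8 | P4 8-18 | P3 18-24 |
Completion: P1=2  P2=8  P3=24  P4=18
Turnaround (C−A): P1=1  P2=5  P3=19  P4=10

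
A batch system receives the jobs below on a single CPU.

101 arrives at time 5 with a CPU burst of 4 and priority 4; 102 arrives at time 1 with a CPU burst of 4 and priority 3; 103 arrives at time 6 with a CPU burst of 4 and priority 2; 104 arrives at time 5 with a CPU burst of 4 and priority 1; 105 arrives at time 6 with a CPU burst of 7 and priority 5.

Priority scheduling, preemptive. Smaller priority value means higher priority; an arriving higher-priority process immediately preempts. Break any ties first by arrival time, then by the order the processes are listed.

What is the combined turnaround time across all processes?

45

Timeline: | idle 0-1 | 102 1-5 | 104 5-9 | 103 9-13 | 101 13-17 | 105 17-24 |
Completion: 101=17  102=5  103=13  104=9  105=24
Turnaround = completion − arrival: 101=12, 102=4, 103=7, 104=4, 105=18
Total turnaround = 12 + 4 + 7 + 4 + 18 = 45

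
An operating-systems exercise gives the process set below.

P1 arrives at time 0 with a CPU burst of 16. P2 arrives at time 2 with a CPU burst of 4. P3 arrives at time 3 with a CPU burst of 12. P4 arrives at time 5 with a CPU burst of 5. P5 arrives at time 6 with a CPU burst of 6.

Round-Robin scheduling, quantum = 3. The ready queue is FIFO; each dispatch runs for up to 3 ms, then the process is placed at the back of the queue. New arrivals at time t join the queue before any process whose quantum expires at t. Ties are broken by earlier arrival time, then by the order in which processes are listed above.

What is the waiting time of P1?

27

Schedule: | P1 0-3 | P2 3-6 | P3 6-9 | P1 9-12 | P4 12-15 | P5 15-18 | P2 18-19 | P3 19-22 | P1 22-25 | P4 25-27 | P5 27-30 | P3 30-33 | P1 33-36 | P3 36-39 | P1 39-43 |
Completion: P1=43  P2=19  P3=39  P4=27  P5=30
Turnaround (C−A): P1=43  P2=17  P3=36  P4=22  P5=24
Waiting(P1) = turnaround − burst = 43 − 16 = 27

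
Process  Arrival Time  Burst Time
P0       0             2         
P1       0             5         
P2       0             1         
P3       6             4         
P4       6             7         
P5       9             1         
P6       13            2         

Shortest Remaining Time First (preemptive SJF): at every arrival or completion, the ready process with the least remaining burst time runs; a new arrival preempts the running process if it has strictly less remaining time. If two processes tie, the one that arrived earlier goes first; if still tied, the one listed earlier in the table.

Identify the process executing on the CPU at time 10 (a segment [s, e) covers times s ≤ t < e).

P3

Gantt: | P2 0-1 | P0 1-3 | P1 3-8 | P3 8-9 | P5 9-10 | P3 10-13 | P6 13-15 | P4 15-22 |
Completion: P0=3  P1=8  P2=1  P3=13  P4=22  P5=10  P6=15
Turnaround (C−A): P0=3  P1=8  P2=1  P3=7  P4=16  P5=1  P6=2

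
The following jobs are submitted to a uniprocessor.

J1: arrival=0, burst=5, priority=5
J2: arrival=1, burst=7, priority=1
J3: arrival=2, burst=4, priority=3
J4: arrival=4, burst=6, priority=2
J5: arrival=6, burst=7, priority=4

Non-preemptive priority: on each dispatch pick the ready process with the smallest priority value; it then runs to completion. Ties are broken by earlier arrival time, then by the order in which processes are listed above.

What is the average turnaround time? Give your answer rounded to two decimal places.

Schedule: | J1 0-5 | J2 5-12 | J4 12-18 | J3 18-22 | J5 22-29 |
Completion: J1=5  J2=12  J3=22  J4=18  J5=29
Turnaround times: J1=5, J2=11, J3=20, J4=14, J5=23
Average turnaround = (5+11+20+14+23) / 5 = 73/5 = 14.60

14.60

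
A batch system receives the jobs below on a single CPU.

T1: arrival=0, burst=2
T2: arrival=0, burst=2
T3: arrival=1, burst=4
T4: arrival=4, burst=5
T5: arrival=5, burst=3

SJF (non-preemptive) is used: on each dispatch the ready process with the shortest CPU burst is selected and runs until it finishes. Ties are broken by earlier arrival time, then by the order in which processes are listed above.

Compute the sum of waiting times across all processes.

15

Timeline: | T1 0-2 | T2 2-4 | T3 4-8 | T5 8-11 | T4 11-16 |
Completion: T1=2  T2=4  T3=8  T4=16  T5=11
Turnaround (C−A): T1=2  T2=4  T3=7  T4=12  T5=6
Waiting = turnaround − burst: T1=0, T2=2, T3=3, T4=7, T5=3
Total waiting = 0 + 2 + 3 + 7 + 3 = 15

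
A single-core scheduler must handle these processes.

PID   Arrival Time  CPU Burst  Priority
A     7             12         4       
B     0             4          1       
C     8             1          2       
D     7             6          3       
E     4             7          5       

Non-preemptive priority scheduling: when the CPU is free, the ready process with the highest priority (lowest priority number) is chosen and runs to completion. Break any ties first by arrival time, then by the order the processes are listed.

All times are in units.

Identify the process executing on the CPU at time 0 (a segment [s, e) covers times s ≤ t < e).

Schedule: | B 0-4 | E 4-11 | C 11-12 | D 12-18 | A 18-30 |
Completion: A=30  B=4  C=12  D=18  E=11
Turnaround (C−A): A=23  B=4  C=4  D=11  E=7

B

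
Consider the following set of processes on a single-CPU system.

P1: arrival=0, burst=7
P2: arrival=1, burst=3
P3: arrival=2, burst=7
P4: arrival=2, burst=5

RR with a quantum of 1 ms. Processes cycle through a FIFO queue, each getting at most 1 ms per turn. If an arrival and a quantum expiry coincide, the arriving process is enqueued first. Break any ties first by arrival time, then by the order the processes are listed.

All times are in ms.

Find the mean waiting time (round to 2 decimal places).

11.00

Gantt: | P1 0-1 | P2 1-2 | P1 2-3 | P3 3-4 | P4 4-5 | P2 5-6 | P1 6-7 | P3 7-8 | P4 8-9 | P2 9-10 | P1 10-11 | P3 11-12 | P4 12-13 | P1 13-14 | P3 14-15 | P4 15-16 | P1 16-17 | P3 17-18 | P4 18-19 | P1 19-20 | P3 20-22 |
Completion: P1=20  P2=10  P3=22  P4=19
Turnaround (C−A): P1=20  P2=9  P3=20  P4=17
Waiting times: P1=13, P2=6, P3=13, P4=12
Average waiting = (13+6+13+12) / 4 = 44/4 = 11.00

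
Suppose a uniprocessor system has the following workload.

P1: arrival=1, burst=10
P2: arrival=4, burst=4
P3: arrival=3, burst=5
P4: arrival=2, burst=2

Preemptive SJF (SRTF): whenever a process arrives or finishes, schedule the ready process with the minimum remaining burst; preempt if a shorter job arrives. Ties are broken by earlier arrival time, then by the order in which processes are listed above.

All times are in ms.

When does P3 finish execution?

13

Schedule: | idle 0-1 | P1 1-2 | P4 2-4 | P2 4-8 | P3 8-13 | P1 13-22 |
Completion: P1=22  P2=8  P3=13  P4=4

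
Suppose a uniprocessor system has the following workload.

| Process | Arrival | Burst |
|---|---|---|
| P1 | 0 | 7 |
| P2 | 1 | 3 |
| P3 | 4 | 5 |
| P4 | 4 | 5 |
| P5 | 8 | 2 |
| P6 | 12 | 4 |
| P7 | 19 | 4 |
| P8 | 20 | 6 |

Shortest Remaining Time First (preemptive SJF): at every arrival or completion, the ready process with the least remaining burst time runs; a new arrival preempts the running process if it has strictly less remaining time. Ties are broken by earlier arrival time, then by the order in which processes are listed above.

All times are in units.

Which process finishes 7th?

P1

Timeline: | P1 0-1 | P2 1-4 | P3 4-9 | P5 9-11 | P4 11-16 | P6 16-20 | P7 20-24 | P1 24-30 | P8 30-36 |
Completion: P1=30  P2=4  P3=9  P4=16  P5=11  P6=20  P7=24  P8=36
Finish order: P2 → P3 → P5 → P4 → P6 → P7 → P1 → P8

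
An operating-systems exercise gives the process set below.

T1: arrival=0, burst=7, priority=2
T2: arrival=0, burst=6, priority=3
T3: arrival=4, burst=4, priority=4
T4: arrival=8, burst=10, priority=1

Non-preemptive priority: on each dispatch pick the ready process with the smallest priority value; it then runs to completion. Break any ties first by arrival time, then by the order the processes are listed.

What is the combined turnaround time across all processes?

Gantt: | T1 0-7 | T2 7-13 | T4 13-23 | T3 23-27 |
Completion: T1=7  T2=13  T3=27  T4=23
Turnaround = completion − arrival: T1=7, T2=13, T3=23, T4=15
Total turnaround = 7 + 13 + 23 + 15 = 58

58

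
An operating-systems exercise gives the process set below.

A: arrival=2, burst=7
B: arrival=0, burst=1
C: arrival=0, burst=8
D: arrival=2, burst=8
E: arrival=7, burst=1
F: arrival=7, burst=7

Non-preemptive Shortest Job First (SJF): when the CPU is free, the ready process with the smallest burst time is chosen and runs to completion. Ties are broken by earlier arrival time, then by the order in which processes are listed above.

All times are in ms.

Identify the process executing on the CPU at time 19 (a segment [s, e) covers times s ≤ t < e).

F

Schedule: | B 0-1 | C 1-9 | E 9-10 | A 10-17 | F 17-24 | D 24-32 |
Completion: A=17  B=1  C=9  D=32  E=10  F=24
Turnaround (C−A): A=15  B=1  C=9  D=30  E=3  F=17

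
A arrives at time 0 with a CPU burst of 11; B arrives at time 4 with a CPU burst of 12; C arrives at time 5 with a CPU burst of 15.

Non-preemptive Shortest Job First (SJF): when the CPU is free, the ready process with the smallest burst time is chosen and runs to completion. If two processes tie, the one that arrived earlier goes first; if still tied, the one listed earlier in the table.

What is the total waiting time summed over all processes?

25

Timeline: | A 0-11 | B 11-23 | C 23-38 |
Completion: A=11  B=23  C=38
Waiting = turnaround − burst: A=0, B=7, C=18
Total waiting = 0 + 7 + 18 = 25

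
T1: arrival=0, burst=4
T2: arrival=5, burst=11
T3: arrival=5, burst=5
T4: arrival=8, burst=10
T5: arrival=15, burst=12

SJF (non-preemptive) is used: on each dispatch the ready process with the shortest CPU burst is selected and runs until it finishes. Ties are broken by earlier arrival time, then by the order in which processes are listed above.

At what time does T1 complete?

4

Timeline: | T1 0-4 | idle 4-5 | T3 5-10 | T4 10-20 | T2 20-31 | T5 31-43 |
Completion: T1=4  T2=31  T3=10  T4=20  T5=43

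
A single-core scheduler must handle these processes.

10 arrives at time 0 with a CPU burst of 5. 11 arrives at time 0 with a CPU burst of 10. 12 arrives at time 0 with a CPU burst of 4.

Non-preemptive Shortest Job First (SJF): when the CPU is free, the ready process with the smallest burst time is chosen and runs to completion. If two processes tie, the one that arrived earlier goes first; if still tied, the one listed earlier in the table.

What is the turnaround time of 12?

Timeline: | 12 0-4 | 10 4-9 | 11 9-19 |
Completion: 10=9  11=19  12=4
Turnaround (C−A): 10=9  11=19  12=4
Turnaround(12) = completion − arrival = 4 − 0 = 4

4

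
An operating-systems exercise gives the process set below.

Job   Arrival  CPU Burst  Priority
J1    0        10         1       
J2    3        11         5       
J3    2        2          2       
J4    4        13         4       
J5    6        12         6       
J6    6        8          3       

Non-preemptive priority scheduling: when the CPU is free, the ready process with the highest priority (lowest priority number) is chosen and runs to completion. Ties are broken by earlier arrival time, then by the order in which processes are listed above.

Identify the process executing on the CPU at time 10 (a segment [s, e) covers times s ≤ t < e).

J3

Schedule: | J1 0-10 | J3 10-12 | J6 12-20 | J4 20-33 | J2 33-44 | J5 44-56 |
Completion: J1=10  J2=44  J3=12  J4=33  J5=56  J6=20
Turnaround (C−A): J1=10  J2=41  J3=10  J4=29  J5=50  J6=14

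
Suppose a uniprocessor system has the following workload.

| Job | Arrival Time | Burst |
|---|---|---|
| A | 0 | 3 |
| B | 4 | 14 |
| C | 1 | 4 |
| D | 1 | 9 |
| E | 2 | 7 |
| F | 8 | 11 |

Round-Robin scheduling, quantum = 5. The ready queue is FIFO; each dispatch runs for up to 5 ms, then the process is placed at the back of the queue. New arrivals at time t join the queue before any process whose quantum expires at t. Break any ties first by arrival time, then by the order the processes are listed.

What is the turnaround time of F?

40

Gantt: | A 0-3 | C 3-7 | D 7-12 | E 12-17 | B 17-22 | F 22-27 | D 27-31 | E 31-33 | B 33-38 | F 38-43 | B 43-47 | F 47-48 |
Completion: A=3  B=47  C=7  D=31  E=33  F=48
Turnaround(F) = completion − arrival = 48 − 8 = 40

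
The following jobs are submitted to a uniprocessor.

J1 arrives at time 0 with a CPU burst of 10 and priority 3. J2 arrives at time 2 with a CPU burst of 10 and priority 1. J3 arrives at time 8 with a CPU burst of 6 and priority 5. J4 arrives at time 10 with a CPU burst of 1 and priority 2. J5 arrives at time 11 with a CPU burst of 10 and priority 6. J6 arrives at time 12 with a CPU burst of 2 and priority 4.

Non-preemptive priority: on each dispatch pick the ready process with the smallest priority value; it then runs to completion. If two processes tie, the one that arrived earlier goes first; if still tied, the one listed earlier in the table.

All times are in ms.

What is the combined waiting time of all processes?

60

Gantt: | J1 0-10 | J2 10-20 | J4 20-21 | J6 21-23 | J3 23-29 | J5 29-39 |
Completion: J1=10  J2=20  J3=29  J4=21  J5=39  J6=23
Waiting = turnaround − burst: J1=0, J2=8, J3=15, J4=10, J5=18, J6=9
Total waiting = 0 + 8 + 15 + 10 + 18 + 9 = 60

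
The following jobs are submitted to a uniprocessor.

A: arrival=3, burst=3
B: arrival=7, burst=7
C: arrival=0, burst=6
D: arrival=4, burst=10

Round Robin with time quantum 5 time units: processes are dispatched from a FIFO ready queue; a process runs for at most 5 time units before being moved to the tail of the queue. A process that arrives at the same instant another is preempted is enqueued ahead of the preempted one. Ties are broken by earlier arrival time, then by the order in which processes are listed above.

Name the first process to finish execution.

Gantt: | C 0-5 | A 5-8 | D 8-13 | C 13-14 | B 14-19 | D 19-24 | B 24-26 |
Completion: A=8  B=26  C=14  D=24
Turnaround (C−A): A=5  B=19  C=14  D=20
Finish order: A → C → D → B

A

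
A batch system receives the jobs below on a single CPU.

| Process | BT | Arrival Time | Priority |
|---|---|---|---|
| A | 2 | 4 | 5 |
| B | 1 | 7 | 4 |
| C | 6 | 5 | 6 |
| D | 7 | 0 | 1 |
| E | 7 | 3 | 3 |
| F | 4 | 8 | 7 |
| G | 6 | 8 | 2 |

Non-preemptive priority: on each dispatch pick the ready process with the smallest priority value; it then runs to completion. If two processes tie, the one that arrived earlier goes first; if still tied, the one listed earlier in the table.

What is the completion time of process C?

29

Schedule: | D 0-7 | E 7-14 | G 14-20 | B 20-21 | A 21-23 | C 23-29 | F 29-33 |
Completion: A=23  B=21  C=29  D=7  E=14  F=33  G=20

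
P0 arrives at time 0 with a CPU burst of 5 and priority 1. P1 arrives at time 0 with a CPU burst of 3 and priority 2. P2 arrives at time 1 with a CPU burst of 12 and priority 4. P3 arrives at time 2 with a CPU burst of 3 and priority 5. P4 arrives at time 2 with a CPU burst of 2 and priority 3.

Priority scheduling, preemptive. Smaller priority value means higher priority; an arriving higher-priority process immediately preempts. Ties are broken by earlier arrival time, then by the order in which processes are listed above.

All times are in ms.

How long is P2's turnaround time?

21

Gantt: | P0 0-5 | P1 5-8 | P4 8-10 | P2 10-22 | P3 22-25 |
Completion: P0=5  P1=8  P2=22  P3=25  P4=10
Turnaround(P2) = completion − arrival = 22 − 1 = 21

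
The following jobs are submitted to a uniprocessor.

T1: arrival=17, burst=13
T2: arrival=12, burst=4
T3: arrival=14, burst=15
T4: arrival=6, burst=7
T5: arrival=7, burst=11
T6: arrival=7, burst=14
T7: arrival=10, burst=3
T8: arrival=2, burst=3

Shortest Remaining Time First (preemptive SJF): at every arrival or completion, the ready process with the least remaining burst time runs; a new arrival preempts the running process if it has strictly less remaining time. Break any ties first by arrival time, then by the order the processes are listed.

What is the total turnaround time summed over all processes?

Gantt: | idle 0-2 | T8 2-5 | idle 5-6 | T4 6-13 | T7 13-16 | T2 16-20 | T5 20-31 | T1 31-44 | T6 44-58 | T3 58-73 |
Completion: T1=44  T2=20  T3=73  T4=13  T5=31  T6=58  T7=16  T8=5
Turnaround = completion − arrival: T1=27, T2=8, T3=59, T4=7, T5=24, T6=51, T7=6, T8=3
Total turnaround = 27 + 8 + 59 + 7 + 24 + 51 + 6 + 3 = 185

185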